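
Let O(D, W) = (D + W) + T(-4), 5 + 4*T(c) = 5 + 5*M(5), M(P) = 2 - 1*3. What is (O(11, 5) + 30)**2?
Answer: 32041/16 ≈ 2002.6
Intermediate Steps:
M(P) = -1 (M(P) = 2 - 3 = -1)
T(c) = -5/4 (T(c) = -5/4 + (5 + 5*(-1))/4 = -5/4 + (5 - 5)/4 = -5/4 + (1/4)*0 = -5/4 + 0 = -5/4)
O(D, W) = -5/4 + D + W (O(D, W) = (D + W) - 5/4 = -5/4 + D + W)
(O(11, 5) + 30)**2 = ((-5/4 + 11 + 5) + 30)**2 = (59/4 + 30)**2 = (179/4)**2 = 32041/16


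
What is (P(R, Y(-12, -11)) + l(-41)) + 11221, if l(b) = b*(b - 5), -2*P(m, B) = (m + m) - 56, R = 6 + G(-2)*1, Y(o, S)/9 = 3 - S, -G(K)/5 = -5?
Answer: 13104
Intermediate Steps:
G(K) = 25 (G(K) = -5*(-5) = 25)
Y(o, S) = 27 - 9*S (Y(o, S) = 9*(3 - S) = 27 - 9*S)
R = 31 (R = 6 + 25*1 = 6 + 25 = 31)
P(m, B) = 28 - m (P(m, B) = -((m + m) - 56)/2 = -(2*m - 56)/2 = -(-56 + 2*m)/2 = 28 - m)
l(b) = b*(-5 + b)
(P(R, Y(-12, -11)) + l(-41)) + 11221 = ((28 - 1*31) - 41*(-5 - 41)) + 11221 = ((28 - 31) - 41*(-46)) + 11221 = (-3 + 1886) + 11221 = 1883 + 11221 = 13104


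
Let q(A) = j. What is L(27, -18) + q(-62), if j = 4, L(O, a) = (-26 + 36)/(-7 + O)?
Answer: 9/2 ≈ 4.5000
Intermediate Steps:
L(O, a) = 10/(-7 + O)
q(A) = 4
L(27, -18) + q(-62) = 10/(-7 + 27) + 4 = 10/20 + 4 = 10*(1/20) + 4 = ½ + 4 = 9/2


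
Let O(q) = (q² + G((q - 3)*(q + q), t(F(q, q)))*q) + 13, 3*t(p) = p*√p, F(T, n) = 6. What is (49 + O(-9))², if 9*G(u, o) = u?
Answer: 5329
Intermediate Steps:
t(p) = p^(3/2)/3 (t(p) = (p*√p)/3 = p^(3/2)/3)
G(u, o) = u/9
O(q) = 13 + q² + 2*q²*(-3 + q)/9 (O(q) = (q² + (((q - 3)*(q + q))/9)*q) + 13 = (q² + (((-3 + q)*(2*q))/9)*q) + 13 = (q² + ((2*q*(-3 + q))/9)*q) + 13 = (q² + (2*q*(-3 + q)/9)*q) + 13 = (q² + 2*q²*(-3 + q)/9) + 13 = 13 + q² + 2*q²*(-3 + q)/9)
(49 + O(-9))² = (49 + (13 + (⅓)*(-9)² + (2/9)*(-9)³))² = (49 + (13 + (⅓)*81 + (2/9)*(-729)))² = (49 + (13 + 27 - 162))² = (49 - 122)² = (-73)² = 5329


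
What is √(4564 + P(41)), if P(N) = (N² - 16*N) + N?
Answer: √5630 ≈ 75.033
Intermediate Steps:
P(N) = N² - 15*N
√(4564 + P(41)) = √(4564 + 41*(-15 + 41)) = √(4564 + 41*26) = √(4564 + 1066) = √5630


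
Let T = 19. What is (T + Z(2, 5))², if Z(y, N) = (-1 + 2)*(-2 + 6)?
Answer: 529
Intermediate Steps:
Z(y, N) = 4 (Z(y, N) = 1*4 = 4)
(T + Z(2, 5))² = (19 + 4)² = 23² = 529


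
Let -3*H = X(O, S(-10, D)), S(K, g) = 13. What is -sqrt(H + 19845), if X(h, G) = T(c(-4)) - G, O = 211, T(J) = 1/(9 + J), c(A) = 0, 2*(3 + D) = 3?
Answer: -sqrt(1607793)/9 ≈ -140.89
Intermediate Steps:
D = -3/2 (D = -3 + (1/2)*3 = -3 + 3/2 = -3/2 ≈ -1.5000)
X(h, G) = 1/9 - G (X(h, G) = 1/(9 + 0) - G = 1/9 - G)
H = 116/27 (H = -(1/9 - 1*13)/3 = -(1/9 - 13)/3 = -1/3*(-116/9) = 116/27 ≈ 4.2963)
-sqrt(H + 19845) = -sqrt(116/27 + 19845) = -sqrt(535931/27) = -sqrt(1607793)/9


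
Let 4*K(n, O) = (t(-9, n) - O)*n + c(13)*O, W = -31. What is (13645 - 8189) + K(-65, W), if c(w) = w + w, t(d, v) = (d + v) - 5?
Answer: 12069/2 ≈ 6034.5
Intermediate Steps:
t(d, v) = -5 + d + v
c(w) = 2*w
K(n, O) = 13*O/2 + n*(-14 + n - O)/4 (K(n, O) = (((-5 - 9 + n) - O)*n + (2*13)*O)/4 = (((-14 + n) - O)*n + 26*O)/4 = ((-14 + n - O)*n + 26*O)/4 = (n*(-14 + n - O) + 26*O)/4 = (26*O + n*(-14 + n - O))/4 = 13*O/2 + n*(-14 + n - O)/4)
(13645 - 8189) + K(-65, W) = (13645 - 8189) + ((13/2)*(-31) - 1/4*(-31)*(-65) + (1/4)*(-65)*(-14 - 65)) = 5456 + (-403/2 - 2015/4 + (1/4)*(-65)*(-79)) = 5456 + (-403/2 - 2015/4 + 5135/4) = 5456 + 1157/2 = 12069/2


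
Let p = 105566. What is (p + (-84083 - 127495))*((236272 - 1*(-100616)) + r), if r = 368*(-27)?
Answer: -34660835424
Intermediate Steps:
r = -9936
(p + (-84083 - 127495))*((236272 - 1*(-100616)) + r) = (105566 + (-84083 - 127495))*((236272 - 1*(-100616)) - 9936) = (105566 - 211578)*((236272 + 100616) - 9936) = -106012*(336888 - 9936) = -106012*326952 = -34660835424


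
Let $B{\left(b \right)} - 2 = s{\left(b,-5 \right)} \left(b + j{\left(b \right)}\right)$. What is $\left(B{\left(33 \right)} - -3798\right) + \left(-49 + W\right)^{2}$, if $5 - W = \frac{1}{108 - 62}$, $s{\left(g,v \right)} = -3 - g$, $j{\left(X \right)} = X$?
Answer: $\frac{7113809}{2116} \approx 3361.9$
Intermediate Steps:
$B{\left(b \right)} = 2 + 2 b \left(-3 - b\right)$ ($B{\left(b \right)} = 2 + \left(-3 - b\right) \left(b + b\right) = 2 + \left(-3 - b\right) 2 b = 2 + 2 b \left(-3 - b\right)$)
$W = \frac{229}{46}$ ($W = 5 - \frac{1}{108 - 62} = 5 - \frac{1}{46} = \frac{229}{46} \approx 4.9783$)
$\left(B{\left(33 \right)} - -3798\right) + \left(-49 + W\right)^{2} = \left(\left(2 - 66 \left(3 + 33\right)\right) - -3798\right) + \left(-49 + \frac{229}{46}\right)^{2} = \left(\left(2 - 66 \cdot 36\right) + 3798\right) + \left(- \frac{2025}{46}\right)^{2} = \left(\left(2 - 2376\right) + 3798\right) + \frac{4100625}{2116} = \left(-2374 + 3798\right) + \frac{4100625}{2116} = 1424 + \frac{4100625}{2116} = \frac{7113809}{2116}$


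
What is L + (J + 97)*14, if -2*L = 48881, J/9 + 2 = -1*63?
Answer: -62545/2 ≈ -31273.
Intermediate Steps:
J = -585 (J = -18 + 9*(-1*63) = -18 + 9*(-63) = -18 - 567 = -585)
L = -48881/2 (L = -½*48881 = -48881/2 ≈ -24441.)
L + (J + 97)*14 = -48881/2 + (-585 + 97)*14 = -48881/2 - 488*14 = -48881/2 - 6832 = -62545/2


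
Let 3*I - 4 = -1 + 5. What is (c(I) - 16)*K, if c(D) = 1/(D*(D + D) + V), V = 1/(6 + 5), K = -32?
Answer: 722336/1417 ≈ 509.76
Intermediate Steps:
I = 8/3 (I = 4/3 + (-1 + 5)/3 = 4/3 + (⅓)*4 = 4/3 + 4/3 = 8/3 ≈ 2.6667)
V = 1/11 ≈ 0.090909
c(D) = 1/(1/11 + 2*D²) (c(D) = 1/(D*(D + D) + 1/11) = 1/(D*(2*D) + 1/11) = 1/(2*D² + 1/11) = 1/(1/11 + 2*D²))
(c(I) - 16)*K = (11/(1 + 22*(8/3)²) - 16)*(-32) = (11/(1 + 22*(64/9)) - 16)*(-32) = (11/(1 + 1408/9) - 16)*(-32) = (11/(1417/9) - 16)*(-32) = (11*(9/1417) - 16)*(-32) = (99/1417 - 16)*(-32) = -22573/1417*(-32) = 722336/1417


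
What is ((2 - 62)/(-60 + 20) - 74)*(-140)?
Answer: 10150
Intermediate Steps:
((2 - 62)/(-60 + 20) - 74)*(-140) = (-60/(-40) - 74)*(-140) = (-60*(-1/40) - 74)*(-140) = (3/2 - 74)*(-140) = -145/2*(-140) = 10150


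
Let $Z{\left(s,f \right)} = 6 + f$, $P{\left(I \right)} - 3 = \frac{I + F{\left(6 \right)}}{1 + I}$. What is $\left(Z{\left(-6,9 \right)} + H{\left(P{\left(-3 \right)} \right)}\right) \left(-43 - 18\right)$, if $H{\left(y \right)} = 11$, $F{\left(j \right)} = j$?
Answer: $-1586$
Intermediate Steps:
$P{\left(I \right)} = 3 + \frac{6 + I}{1 + I}$ ($P{\left(I \right)} = 3 + \frac{I + 6}{1 + I} = 3 + \frac{6 + I}{1 + I}$)
$\left(Z{\left(-6,9 \right)} + H{\left(P{\left(-3 \right)} \right)}\right) \left(-43 - 18\right) = \left(\left(6 + 9\right) + 11\right) \left(-43 - 18\right) = \left(15 + 11\right) \left(-43 - 18\right) = 26 \left(-61\right) = -1586$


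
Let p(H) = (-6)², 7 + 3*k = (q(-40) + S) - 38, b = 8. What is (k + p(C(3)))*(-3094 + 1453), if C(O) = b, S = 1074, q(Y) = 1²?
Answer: -622486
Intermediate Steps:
q(Y) = 1
C(O) = 8
k = 1030/3 (k = -7/3 + ((1 + 1074) - 38)/3 = -7/3 + (1075 - 38)/3 = -7/3 + (⅓)*1037 = -7/3 + 1037/3 = 1030/3 ≈ 343.33)
p(H) = 36
(k + p(C(3)))*(-3094 + 1453) = (1030/3 + 36)*(-3094 + 1453) = (1138/3)*(-1641) = -622486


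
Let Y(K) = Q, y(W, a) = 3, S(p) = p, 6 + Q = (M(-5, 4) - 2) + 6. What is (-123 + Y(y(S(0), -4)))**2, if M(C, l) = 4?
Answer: 14641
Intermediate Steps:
Q = 2 (Q = -6 + ((4 - 2) + 6) = -6 + (2 + 6) = -6 + 8 = 2)
Y(K) = 2
(-123 + Y(y(S(0), -4)))**2 = (-123 + 2)**2 = (-121)**2 = 14641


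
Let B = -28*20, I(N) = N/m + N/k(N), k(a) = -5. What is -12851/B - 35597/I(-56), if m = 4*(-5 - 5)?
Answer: -14123141/5040 ≈ -2802.2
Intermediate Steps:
m = -40 (m = 4*(-10) = -40)
I(N) = -9*N/40 (I(N) = N/(-40) + N/(-5) = N*(-1/40) + N*(-1/5) = -N/40 - N/5 = -9*N/40)
B = -560
-12851/B - 35597/I(-56) = -12851/(-560) - 35597/((-9/40*(-56))) = -12851*(-1/560) - 35597/63/5 = 12851/560 - 35597*5/63 = 12851/560 - 177985/63 = -14123141/5040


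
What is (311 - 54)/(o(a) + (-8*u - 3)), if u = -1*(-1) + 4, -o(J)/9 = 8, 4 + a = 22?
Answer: -257/115 ≈ -2.2348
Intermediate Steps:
a = 18 (a = -4 + 22 = 18)
o(J) = -72 (o(J) = -9*8 = -72)
u = 5 (u = 1 + 4 = 5)
(311 - 54)/(o(a) + (-8*u - 3)) = (311 - 54)/(-72 + (-8*5 - 3)) = 257/(-72 + (-40 - 3)) = 257/(-72 - 43) = 257/(-115) = 257*(-1/115) = -257/115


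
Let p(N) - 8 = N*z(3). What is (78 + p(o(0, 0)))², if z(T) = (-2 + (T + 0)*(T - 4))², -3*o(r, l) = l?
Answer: 7396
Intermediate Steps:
o(r, l) = -l/3
z(T) = (-2 + T*(-4 + T))²
p(N) = 8 + 25*N (p(N) = 8 + N*(2 - 1*3² + 4*3)² = 8 + N*(2 - 1*9 + 12)² = 8 + N*(2 - 9 + 12)² = 8 + N*5² = 8 + N*25 = 8 + 25*N)
(78 + p(o(0, 0)))² = (78 + (8 + 25*(-⅓*0)))² = (78 + (8 + 25*0))² = (78 + (8 + 0))² = (78 + 8)² = 86² = 7396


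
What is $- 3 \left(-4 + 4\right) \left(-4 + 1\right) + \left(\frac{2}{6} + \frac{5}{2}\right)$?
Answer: $\frac{17}{6} \approx 2.8333$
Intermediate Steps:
$- 3 \left(-4 + 4\right) \left(-4 + 1\right) + \left(\frac{2}{6} + \frac{5}{2}\right) = \left(-3\right) 0 \left(-3\right) + \left(2 \cdot \frac{1}{6} + 5 \cdot \frac{1}{2}\right) = 0 \left(-3\right) + \left(\frac{1}{3} + \frac{5}{2}\right) = 0 + \frac{17}{6} = \frac{17}{6}$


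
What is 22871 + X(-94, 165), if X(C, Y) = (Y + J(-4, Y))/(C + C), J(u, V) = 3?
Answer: 1074895/47 ≈ 22870.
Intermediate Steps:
X(C, Y) = (3 + Y)/(2*C) (X(C, Y) = (Y + 3)/(C + C) = (3 + Y)/((2*C)) = (3 + Y)*(1/(2*C)) = (3 + Y)/(2*C))
22871 + X(-94, 165) = 22871 + (1/2)*(3 + 165)/(-94) = 22871 + (1/2)*(-1/94)*168 = 22871 - 42/47 = 1074895/47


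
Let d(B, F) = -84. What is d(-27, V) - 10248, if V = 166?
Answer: -10332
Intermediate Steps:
d(-27, V) - 10248 = -84 - 10248 = -10332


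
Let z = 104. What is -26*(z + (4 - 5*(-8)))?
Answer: -3848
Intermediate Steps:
-26*(z + (4 - 5*(-8))) = -26*(104 + (4 - 5*(-8))) = -26*(104 + (4 + 40)) = -26*(104 + 44) = -26*148 = -3848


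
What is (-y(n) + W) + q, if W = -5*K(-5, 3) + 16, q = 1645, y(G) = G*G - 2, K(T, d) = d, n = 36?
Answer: 352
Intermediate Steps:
y(G) = -2 + G² (y(G) = G² - 2 = -2 + G²)
W = 1 (W = -5*3 + 16 = -15 + 16 = 1)
(-y(n) + W) + q = (-(-2 + 36²) + 1) + 1645 = (-(-2 + 1296) + 1) + 1645 = (-1*1294 + 1) + 1645 = (-1294 + 1) + 1645 = -1293 + 1645 = 352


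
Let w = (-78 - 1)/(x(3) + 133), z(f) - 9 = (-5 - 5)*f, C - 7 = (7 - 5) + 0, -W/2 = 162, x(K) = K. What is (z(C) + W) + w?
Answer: -55159/136 ≈ -405.58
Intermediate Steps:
W = -324 (W = -2*162 = -324)
C = 9 (C = 7 + ((7 - 5) + 0) = 7 + (2 + 0) = 7 + 2 = 9)
z(f) = 9 - 10*f (z(f) = 9 + (-5 - 5)*f = 9 - 10*f)
w = -79/136 (w = (-78 - 1)/(3 + 133) = -79/136 ≈ -0.58088)
(z(C) + W) + w = ((9 - 10*9) - 324) - 79/136 = ((9 - 90) - 324) - 79/136 = (-81 - 324) - 79/136 = -405 - 79/136 = -55159/136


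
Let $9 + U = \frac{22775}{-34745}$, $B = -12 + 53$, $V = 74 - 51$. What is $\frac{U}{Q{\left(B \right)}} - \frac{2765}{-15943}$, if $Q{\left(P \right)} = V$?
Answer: $- \frac{627789873}{2548121861} \approx -0.24637$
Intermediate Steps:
$V = 23$ ($V = 74 - 51 = 23$)
$B = 41$
$U = - \frac{67096}{6949}$ ($U = -9 + \frac{22775}{-34745} = -9 + 22775 \left(- \frac{1}{34745}\right) = -9 - \frac{4555}{6949} = - \frac{67096}{6949} \approx -9.6555$)
$Q{\left(P \right)} = 23$
$\frac{U}{Q{\left(B \right)}} - \frac{2765}{-15943} = - \frac{67096}{6949 \cdot 23} - \frac{2765}{-15943} = \left(- \frac{67096}{6949}\right) \frac{1}{23} - - \frac{2765}{15943} = - \frac{67096}{159827} + \frac{2765}{15943} = - \frac{627789873}{2548121861}$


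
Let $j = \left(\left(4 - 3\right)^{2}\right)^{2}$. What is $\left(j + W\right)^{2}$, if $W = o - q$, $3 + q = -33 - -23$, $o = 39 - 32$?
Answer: $441$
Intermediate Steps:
$o = 7$ ($o = 39 - 32 = 7$)
$q = -13$ ($q = -3 - 10 = -13$)
$j = 1$ ($j = \left(1^{2}\right)^{2} = 1^{2} = 1$)
$W = 20$ ($W = 7 - -13 = 7 + 13 = 20$)
$\left(j + W\right)^{2} = \left(1 + 20\right)^{2} = 21^{2} = 441$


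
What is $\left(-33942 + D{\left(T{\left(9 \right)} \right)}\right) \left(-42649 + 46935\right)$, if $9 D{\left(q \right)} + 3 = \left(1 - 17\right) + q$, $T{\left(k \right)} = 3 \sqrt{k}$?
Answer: $- \frac{1309321568}{9} \approx -1.4548 \cdot 10^{8}$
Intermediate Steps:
$D{\left(q \right)} = - \frac{19}{9} + \frac{q}{9}$ ($D{\left(q \right)} = - \frac{1}{3} + \frac{\left(1 - 17\right) + q}{9} = - \frac{1}{3} + \frac{-16 + q}{9} = - \frac{1}{3} + \left(- \frac{16}{9} + \frac{q}{9}\right) = - \frac{19}{9} + \frac{q}{9}$)
$\left(-33942 + D{\left(T{\left(9 \right)} \right)}\right) \left(-42649 + 46935\right) = \left(-33942 - \left(\frac{19}{9} - \frac{3 \sqrt{9}}{9}\right)\right) \left(-42649 + 46935\right) = \left(-33942 - \left(\frac{19}{9} - \frac{3 \cdot 3}{9}\right)\right) 4286 = \left(-33942 + \left(- \frac{19}{9} + \frac{1}{9} \cdot 9\right)\right) 4286 = \left(-33942 + \left(- \frac{19}{9} + 1\right)\right) 4286 = \left(-33942 - \frac{10}{9}\right) 4286 = \left(- \frac{305488}{9}\right) 4286 = - \frac{1309321568}{9}$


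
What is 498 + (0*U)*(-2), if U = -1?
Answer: 498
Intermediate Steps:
498 + (0*U)*(-2) = 498 + (0*(-1))*(-2) = 498 + 0*(-2) = 498 + 0 = 498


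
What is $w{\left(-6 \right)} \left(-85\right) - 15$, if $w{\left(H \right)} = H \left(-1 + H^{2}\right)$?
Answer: $17835$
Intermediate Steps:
$w{\left(-6 \right)} \left(-85\right) - 15 = \left(\left(-6\right)^{3} - -6\right) \left(-85\right) - 15 = \left(-216 + 6\right) \left(-85\right) - 15 = \left(-210\right) \left(-85\right) - 15 = 17850 - 15 = 17835$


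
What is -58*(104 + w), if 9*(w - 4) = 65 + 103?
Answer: -22040/3 ≈ -7346.7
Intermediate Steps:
w = 68/3 (w = 4 + (65 + 103)/9 = 4 + (⅑)*168 = 4 + 56/3 = 68/3 ≈ 22.667)
-58*(104 + w) = -58*(104 + 68/3) = -58*380/3 = -22040/3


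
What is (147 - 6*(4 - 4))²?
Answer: 21609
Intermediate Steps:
(147 - 6*(4 - 4))² = (147 - 6*0)² = (147 + 0)² = 147² = 21609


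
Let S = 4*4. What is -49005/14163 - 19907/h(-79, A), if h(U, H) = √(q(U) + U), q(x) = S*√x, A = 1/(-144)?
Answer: -16335/4721 - 19907/√(-79 + 16*I*√79) ≈ -794.99 + 1345.2*I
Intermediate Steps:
S = 16
A = -1/144 ≈ -0.0069444
q(x) = 16*√x
h(U, H) = √(U + 16*√U) (h(U, H) = √(16*√U + U) = √(U + 16*√U))
-49005/14163 - 19907/h(-79, A) = -49005/14163 - 19907/√(-79 + 16*√(-79)) = -49005*1/14163 - 19907/√(-79 + 16*(I*√79)) = -16335/4721 - 19907/√(-79 + 16*I*√79)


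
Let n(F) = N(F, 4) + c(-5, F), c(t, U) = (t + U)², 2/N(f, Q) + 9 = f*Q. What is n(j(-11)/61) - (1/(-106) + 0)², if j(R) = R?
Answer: 660232411903/24792829508 ≈ 26.630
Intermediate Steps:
N(f, Q) = 2/(-9 + Q*f) (N(f, Q) = 2/(-9 + f*Q) = 2/(-9 + Q*f))
c(t, U) = (U + t)²
n(F) = (-5 + F)² + 2/(-9 + 4*F) (n(F) = 2/(-9 + 4*F) + (F - 5)² = 2/(-9 + 4*F) + (-5 + F)² = (-5 + F)² + 2/(-9 + 4*F))
n(j(-11)/61) - (1/(-106) + 0)² = (2 + (-5 - 11/61)²*(-9 + 4*(-11/61)))/(-9 + 4*(-11/61)) - (1/(-106) + 0)² = (2 + (-5 - 11*1/61)²*(-9 + 4*(-11*1/61)))/(-9 + 4*(-11*1/61)) - (-1/106 + 0)² = (2 + (-5 - 11/61)²*(-9 + 4*(-11/61)))/(-9 + 4*(-11/61)) - (-1/106)² = (2 + (-316/61)²*(-9 - 44/61))/(-9 - 44/61) - 1*1/11236 = (2 + (99856/3721)*(-593/61))/(-593/61) - 1/11236 = -61*(2 - 59214608/226981)/593 - 1/11236 = -61/593*(-58760646/226981) - 1/11236 = 58760646/2206553 - 1/11236 = 660232411903/24792829508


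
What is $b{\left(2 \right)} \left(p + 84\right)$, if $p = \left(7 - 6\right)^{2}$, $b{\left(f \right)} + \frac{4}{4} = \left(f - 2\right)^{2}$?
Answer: $-85$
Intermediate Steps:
$b{\left(f \right)} = -1 + \left(-2 + f\right)^{2}$ ($b{\left(f \right)} = -1 + \left(f - 2\right)^{2} = -1 + \left(-2 + f\right)^{2}$)
$p = 1$ ($p = 1^{2} = 1$)
$b{\left(2 \right)} \left(p + 84\right) = \left(-1 + \left(-2 + 2\right)^{2}\right) \left(1 + 84\right) = \left(-1 + 0^{2}\right) 85 = \left(-1 + 0\right) 85 = \left(-1\right) 85 = -85$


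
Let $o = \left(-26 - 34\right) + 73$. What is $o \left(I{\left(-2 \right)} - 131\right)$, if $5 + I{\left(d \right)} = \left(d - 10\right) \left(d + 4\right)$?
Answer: $-2080$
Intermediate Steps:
$o = 13$ ($o = \left(-26 - 34\right) + 73 = -60 + 73 = 13$)
$I{\left(d \right)} = -5 + \left(-10 + d\right) \left(4 + d\right)$ ($I{\left(d \right)} = -5 + \left(d - 10\right) \left(d + 4\right) = -5 + \left(-10 + d\right) \left(4 + d\right)$)
$o \left(I{\left(-2 \right)} - 131\right) = 13 \left(\left(-45 + \left(-2\right)^{2} - -12\right) - 131\right) = 13 \left(\left(-45 + 4 + 12\right) - 131\right) = 13 \left(-29 - 131\right) = 13 \left(-160\right) = -2080$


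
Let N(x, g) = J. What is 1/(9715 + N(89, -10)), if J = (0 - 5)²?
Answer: 1/9740 ≈ 0.00010267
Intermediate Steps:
J = 25 (J = (-5)² = 25)
N(x, g) = 25
1/(9715 + N(89, -10)) = 1/(9715 + 25) = 1/9740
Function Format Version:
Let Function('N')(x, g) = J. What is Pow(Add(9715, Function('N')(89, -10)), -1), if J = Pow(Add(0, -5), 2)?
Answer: Rational(1, 9740) ≈ 0.00010267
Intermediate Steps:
J = 25 (J = Pow(-5, 2) = 25)
Function('N')(x, g) = 25
Pow(Add(9715, Function('N')(89, -10)), -1) = Pow(Add(9715, 25), -1) = Pow(9740, -1) = Rational(1, 9740)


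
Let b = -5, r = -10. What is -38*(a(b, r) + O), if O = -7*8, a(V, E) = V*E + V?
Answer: 418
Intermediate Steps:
a(V, E) = V + E*V (a(V, E) = E*V + V = V + E*V)
O = -56
-38*(a(b, r) + O) = -38*(-5*(1 - 10) - 56) = -38*(-5*(-9) - 56) = -38*(45 - 56) = -38*(-11) = 418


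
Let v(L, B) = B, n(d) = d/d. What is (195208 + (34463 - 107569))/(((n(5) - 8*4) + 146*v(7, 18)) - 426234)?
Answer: -122102/423637 ≈ -0.28822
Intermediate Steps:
n(d) = 1
(195208 + (34463 - 107569))/(((n(5) - 8*4) + 146*v(7, 18)) - 426234) = (195208 + (34463 - 107569))/(((1 - 8*4) + 146*18) - 426234) = (195208 - 73106)/(((1 - 32) + 2628) - 426234) = 122102/((-31 + 2628) - 426234) = 122102/(2597 - 426234) = 122102/(-423637) = 122102*(-1/423637) = -122102/423637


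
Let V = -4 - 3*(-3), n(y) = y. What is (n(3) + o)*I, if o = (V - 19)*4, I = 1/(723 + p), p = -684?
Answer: -53/39 ≈ -1.3590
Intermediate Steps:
I = 1/39 (I = 1/(723 - 684) = 1/39 ≈ 0.025641)
V = 5 (V = -4 + 9 = 5)
o = -56 (o = (5 - 19)*4 = -14*4 = -56)
(n(3) + o)*I = (3 - 56)*(1/39) = -53*1/39 = -53/39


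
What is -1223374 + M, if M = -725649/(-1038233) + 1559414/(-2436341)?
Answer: -3094511692155603575/2529489625453 ≈ -1.2234e+6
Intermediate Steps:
M = 148893334847/2529489625453 (M = -725649*(-1/1038233) + 1559414*(-1/2436341) = 725649/1038233 - 1559414/2436341 = 148893334847/2529489625453 ≈ 0.058863)
-1223374 + M = -1223374 + 148893334847/2529489625453 = -3094511692155603575/2529489625453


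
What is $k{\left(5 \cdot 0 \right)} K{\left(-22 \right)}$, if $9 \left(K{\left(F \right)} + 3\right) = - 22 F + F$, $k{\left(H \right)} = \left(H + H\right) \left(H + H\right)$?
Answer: $0$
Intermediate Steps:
$k{\left(H \right)} = 4 H^{2}$ ($k{\left(H \right)} = 2 H 2 H = 4 H^{2}$)
$K{\left(F \right)} = -3 - \frac{7 F}{3}$ ($K{\left(F \right)} = -3 + \frac{- 22 F + F}{9} = -3 + \frac{\left(-21\right) F}{9} = -3 - \frac{7 F}{3}$)
$k{\left(5 \cdot 0 \right)} K{\left(-22 \right)} = 4 \left(5 \cdot 0\right)^{2} \left(-3 - - \frac{154}{3}\right) = 4 \cdot 0^{2} \left(-3 + \frac{154}{3}\right) = 4 \cdot 0 \cdot \frac{145}{3} = 0 \cdot \frac{145}{3} = 0$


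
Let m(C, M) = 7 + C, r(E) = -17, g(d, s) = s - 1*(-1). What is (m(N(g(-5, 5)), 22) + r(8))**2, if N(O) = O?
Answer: 16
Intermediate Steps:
g(d, s) = 1 + s (g(d, s) = s + 1 = 1 + s)
(m(N(g(-5, 5)), 22) + r(8))**2 = ((7 + (1 + 5)) - 17)**2 = ((7 + 6) - 17)**2 = (13 - 17)**2 = (-4)**2 = 16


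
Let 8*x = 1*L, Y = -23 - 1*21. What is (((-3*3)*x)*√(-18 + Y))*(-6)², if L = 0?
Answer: 0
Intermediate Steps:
Y = -44 (Y = -23 - 21 = -44)
x = 0 (x = (1*0)/8 = (⅛)*0 = 0)
(((-3*3)*x)*√(-18 + Y))*(-6)² = ((-3*3*0)*√(-18 - 44))*(-6)² = ((-9*0)*√(-62))*36 = (0*(I*√62))*36 = 0*36 = 0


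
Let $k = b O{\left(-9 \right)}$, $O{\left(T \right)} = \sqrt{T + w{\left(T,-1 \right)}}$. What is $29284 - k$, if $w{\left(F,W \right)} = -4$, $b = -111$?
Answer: $29284 + 111 i \sqrt{13} \approx 29284.0 + 400.22 i$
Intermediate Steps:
$O{\left(T \right)} = \sqrt{-4 + T}$ ($O{\left(T \right)} = \sqrt{T - 4} = \sqrt{-4 + T}$)
$k = - 111 i \sqrt{13}$ ($k = - 111 \sqrt{-4 - 9} = - 111 \sqrt{-13} = - 111 i \sqrt{13} \approx - 400.22 i$)
$29284 - k = 29284 - - 111 i \sqrt{13} = 29284 + 111 i \sqrt{13}$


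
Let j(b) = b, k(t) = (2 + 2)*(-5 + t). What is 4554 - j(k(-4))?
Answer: 4590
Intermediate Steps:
k(t) = -20 + 4*t (k(t) = 4*(-5 + t) = -20 + 4*t)
4554 - j(k(-4)) = 4554 - (-20 + 4*(-4)) = 4554 - (-20 - 16) = 4554 - 1*(-36) = 4554 + 36 = 4590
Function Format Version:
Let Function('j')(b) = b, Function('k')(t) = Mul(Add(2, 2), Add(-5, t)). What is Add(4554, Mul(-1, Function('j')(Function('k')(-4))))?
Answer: 4590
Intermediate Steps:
Function('k')(t) = Add(-20, Mul(4, t)) (Function('k')(t) = Mul(4, Add(-5, t)) = Add(-20, Mul(4, t)))
Add(4554, Mul(-1, Function('j')(Function('k')(-4)))) = Add(4554, Mul(-1, Add(-20, Mul(4, -4)))) = Add(4554, Mul(-1, Add(-20, -16))) = Add(4554, Mul(-1, -36)) = Add(4554, 36) = 4590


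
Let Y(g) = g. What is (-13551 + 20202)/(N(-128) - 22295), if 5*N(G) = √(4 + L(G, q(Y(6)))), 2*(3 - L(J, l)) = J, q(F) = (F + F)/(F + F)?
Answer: -3707101125/12426675554 - 33255*√71/12426675554 ≈ -0.29834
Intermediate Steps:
q(F) = 1 (q(F) = (2*F)/((2*F)) = (2*F)*(1/(2*F)) = 1)
L(J, l) = 3 - J/2
N(G) = √(7 - G/2)/5 (N(G) = √(4 + (3 - G/2))/5 = √(7 - G/2)/5)
(-13551 + 20202)/(N(-128) - 22295) = (-13551 + 20202)/(√(28 - 2*(-128))/10 - 22295) = 6651/(√(28 + 256)/10 - 22295) = 6651/(√284/10 - 22295) = 6651/((2*√71)/10 - 22295) = 6651/(√71/5 - 22295) = 6651/(-22295 + √71/5)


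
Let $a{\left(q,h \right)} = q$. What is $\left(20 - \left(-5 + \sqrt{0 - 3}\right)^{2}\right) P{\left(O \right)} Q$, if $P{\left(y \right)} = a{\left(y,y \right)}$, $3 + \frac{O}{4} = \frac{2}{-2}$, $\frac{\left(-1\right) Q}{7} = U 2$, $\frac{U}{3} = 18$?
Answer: $-24192 + 120960 i \sqrt{3} \approx -24192.0 + 2.0951 \cdot 10^{5} i$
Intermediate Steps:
$U = 54$ ($U = 3 \cdot 18 = 54$)
$Q = -756$ ($Q = - 7 \cdot 54 \cdot 2 = \left(-7\right) 108 = -756$)
$O = -16$ ($O = -12 + 4 \frac{2}{-2} = -12 + 4 \cdot 2 \left(- \frac{1}{2}\right) = -12 + 4 \left(-1\right) = -12 - 4 = -16$)
$P{\left(y \right)} = y$
$\left(20 - \left(-5 + \sqrt{0 - 3}\right)^{2}\right) P{\left(O \right)} Q = \left(20 - \left(-5 + \sqrt{0 - 3}\right)^{2}\right) \left(-16\right) \left(-756\right) = \left(20 - \left(-5 + \sqrt{-3}\right)^{2}\right) \left(-16\right) \left(-756\right) = \left(20 - \left(-5 + i \sqrt{3}\right)^{2}\right) \left(-16\right) \left(-756\right) = \left(-320 + 16 \left(-5 + i \sqrt{3}\right)^{2}\right) \left(-756\right) = 241920 - 12096 \left(-5 + i \sqrt{3}\right)^{2}$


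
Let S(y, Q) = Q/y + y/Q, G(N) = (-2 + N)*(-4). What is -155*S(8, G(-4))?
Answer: -1550/3 ≈ -516.67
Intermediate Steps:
G(N) = 8 - 4*N
-155*S(8, G(-4)) = -155*((8 - 4*(-4))/8 + 8/(8 - 4*(-4))) = -155*((8 + 16)*(1/8) + 8/(8 + 16)) = -155*(24*(1/8) + 8/24) = -155*(3 + 8*(1/24)) = -155*(3 + 1/3) = -155*10/3 = -1550/3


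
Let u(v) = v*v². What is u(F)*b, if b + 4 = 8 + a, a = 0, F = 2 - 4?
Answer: -32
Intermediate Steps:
F = -2
u(v) = v³
b = 4 (b = -4 + (8 + 0) = -4 + 8 = 4)
u(F)*b = (-2)³*4 = -8*4 = -32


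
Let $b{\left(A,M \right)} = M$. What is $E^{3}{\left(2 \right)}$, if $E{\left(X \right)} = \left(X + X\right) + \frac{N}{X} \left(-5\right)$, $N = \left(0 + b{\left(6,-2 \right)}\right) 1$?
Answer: $729$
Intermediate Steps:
$N = -2$ ($N = \left(0 - 2\right) 1 = \left(-2\right) 1 = -2$)
$E{\left(X \right)} = 2 X + \frac{10}{X}$ ($E{\left(X \right)} = \left(X + X\right) + - \frac{2}{X} \left(-5\right) = 2 X + \frac{10}{X}$)
$E^{3}{\left(2 \right)} = \left(2 \cdot 2 + \frac{10}{2}\right)^{3} = \left(4 + 10 \cdot \frac{1}{2}\right)^{3} = \left(4 + 5\right)^{3} = 9^{3} = 729$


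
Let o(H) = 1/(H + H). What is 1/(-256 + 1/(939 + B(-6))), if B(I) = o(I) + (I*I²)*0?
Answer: -11267/2884340 ≈ -0.0039063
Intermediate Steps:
o(H) = 1/(2*H)
B(I) = 1/(2*I) (B(I) = 1/(2*I) + (I*I²)*0 = 1/(2*I) + I³*0 = 1/(2*I) + 0 = 1/(2*I))
1/(-256 + 1/(939 + B(-6))) = 1/(-256 + 1/(939 + (½)/(-6))) = 1/(-256 + 1/(939 + (½)*(-⅙))) = 1/(-256 + 1/(939 - 1/12)) = 1/(-256 + 1/(11267/12)) = 1/(-256 + 12/11267) = 1/(-2884340/11267) = -11267/2884340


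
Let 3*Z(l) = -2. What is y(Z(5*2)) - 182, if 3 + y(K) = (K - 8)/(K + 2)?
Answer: -383/2 ≈ -191.50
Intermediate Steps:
Z(l) = -2/3 (Z(l) = (1/3)*(-2) = -2/3)
y(K) = -3 + (-8 + K)/(2 + K) (y(K) = -3 + (K - 8)/(K + 2) = -3 + (-8 + K)/(2 + K))
y(Z(5*2)) - 182 = 2*(-7 - 1*(-2/3))/(2 - 2/3) - 182 = 2*(-7 + 2/3)/(4/3) - 182 = 2*(3/4)*(-19/3) - 182 = -19/2 - 182 = -383/2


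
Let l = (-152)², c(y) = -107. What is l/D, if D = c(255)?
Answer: -23104/107 ≈ -215.93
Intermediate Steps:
D = -107
l = 23104
l/D = 23104/(-107) = 23104*(-1/107) = -23104/107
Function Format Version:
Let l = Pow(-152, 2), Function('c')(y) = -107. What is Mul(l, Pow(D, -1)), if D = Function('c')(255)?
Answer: Rational(-23104, 107) ≈ -215.93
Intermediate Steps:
D = -107
l = 23104
Mul(l, Pow(D, -1)) = Mul(23104, Pow(-107, -1)) = Mul(23104, Rational(-1, 107)) = Rational(-23104, 107)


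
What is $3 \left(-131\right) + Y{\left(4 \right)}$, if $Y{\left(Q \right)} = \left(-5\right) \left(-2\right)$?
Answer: $-383$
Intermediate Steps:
$Y{\left(Q \right)} = 10$
$3 \left(-131\right) + Y{\left(4 \right)} = 3 \left(-131\right) + 10 = -393 + 10 = -383$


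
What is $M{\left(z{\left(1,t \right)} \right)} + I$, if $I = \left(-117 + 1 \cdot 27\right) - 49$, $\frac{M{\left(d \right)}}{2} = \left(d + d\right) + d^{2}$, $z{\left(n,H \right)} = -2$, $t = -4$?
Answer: $-139$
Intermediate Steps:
$M{\left(d \right)} = 2 d^{2} + 4 d$ ($M{\left(d \right)} = 2 \left(\left(d + d\right) + d^{2}\right) = 2 \left(2 d + d^{2}\right) = 2 \left(d^{2} + 2 d\right) = 2 d^{2} + 4 d$)
$I = -139$ ($I = \left(-117 + 27\right) - 49 = -90 - 49 = -139$)
$M{\left(z{\left(1,t \right)} \right)} + I = 2 \left(-2\right) \left(2 - 2\right) - 139 = 2 \left(-2\right) 0 - 139 = 0 - 139 = -139$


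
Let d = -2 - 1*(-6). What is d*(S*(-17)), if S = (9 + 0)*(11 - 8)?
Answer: -1836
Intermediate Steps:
S = 27 (S = 9*3 = 27)
d = 4 (d = -2 + 6 = 4)
d*(S*(-17)) = 4*(27*(-17)) = 4*(-459) = -1836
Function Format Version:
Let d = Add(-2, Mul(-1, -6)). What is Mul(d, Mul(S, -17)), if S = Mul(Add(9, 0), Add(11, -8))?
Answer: -1836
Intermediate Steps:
S = 27 (S = Mul(9, 3) = 27)
d = 4 (d = Add(-2, 6) = 4)
Mul(d, Mul(S, -17)) = Mul(4, Mul(27, -17)) = Mul(4, -459) = -1836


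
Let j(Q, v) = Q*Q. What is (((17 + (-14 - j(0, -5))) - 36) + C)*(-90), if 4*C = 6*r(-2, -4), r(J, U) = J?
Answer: 3240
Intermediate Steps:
j(Q, v) = Q²
C = -3 (C = (6*(-2))/4 = (¼)*(-12) = -3)
(((17 + (-14 - j(0, -5))) - 36) + C)*(-90) = (((17 + (-14 - 1*0²)) - 36) - 3)*(-90) = (((17 + (-14 - 1*0)) - 36) - 3)*(-90) = (((17 + (-14 + 0)) - 36) - 3)*(-90) = (((17 - 14) - 36) - 3)*(-90) = ((3 - 36) - 3)*(-90) = (-33 - 3)*(-90) = -36*(-90) = 3240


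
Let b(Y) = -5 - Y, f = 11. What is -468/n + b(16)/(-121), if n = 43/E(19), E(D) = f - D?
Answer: 453927/5203 ≈ 87.243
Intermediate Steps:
E(D) = 11 - D
n = -43/8 (n = 43/(11 - 1*19) = 43/(11 - 19) = 43/(-8) = 43*(-1/8) = -43/8 ≈ -5.3750)
-468/n + b(16)/(-121) = -468/(-43/8) + (-5 - 1*16)/(-121) = -468*(-8/43) + (-5 - 16)*(-1/121) = 3744/43 - 21*(-1/121) = 3744/43 + 21/121 = 453927/5203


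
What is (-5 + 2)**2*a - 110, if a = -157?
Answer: -1523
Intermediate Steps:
(-5 + 2)**2*a - 110 = (-5 + 2)**2*(-157) - 110 = (-3)**2*(-157) - 110 = 9*(-157) - 110 = -1413 - 110 = -1523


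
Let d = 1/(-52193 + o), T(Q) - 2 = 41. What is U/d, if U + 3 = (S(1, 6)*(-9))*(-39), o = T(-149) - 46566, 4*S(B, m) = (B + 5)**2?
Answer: -311547696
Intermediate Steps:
T(Q) = 43 (T(Q) = 2 + 41 = 43)
S(B, m) = (5 + B)**2/4 (S(B, m) = (B + 5)**2/4 = (5 + B)**2/4)
o = -46523 (o = 43 - 46566 = -46523)
d = -1/98716 (d = 1/(-52193 - 46523) = 1/(-98716) = -1/98716 ≈ -1.0130e-5)
U = 3156 (U = -3 + (((5 + 1)**2/4)*(-9))*(-39) = -3 + (((1/4)*6**2)*(-9))*(-39) = -3 + (((1/4)*36)*(-9))*(-39) = -3 + (9*(-9))*(-39) = -3 - 81*(-39) = -3 + 3159 = 3156)
U/d = 3156/(-1/98716) = 3156*(-98716) = -311547696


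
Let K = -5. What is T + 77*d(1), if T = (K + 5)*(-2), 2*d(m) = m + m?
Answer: 77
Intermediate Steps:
d(m) = m (d(m) = (m + m)/2 = (2*m)/2 = m)
T = 0 (T = (-5 + 5)*(-2) = 0*(-2) = 0)
T + 77*d(1) = 0 + 77*1 = 0 + 77 = 77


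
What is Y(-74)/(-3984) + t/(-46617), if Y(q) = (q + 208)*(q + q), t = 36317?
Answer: 10830853/2579474 ≈ 4.1989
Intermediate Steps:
Y(q) = 2*q*(208 + q) (Y(q) = (208 + q)*(2*q) = 2*q*(208 + q))
Y(-74)/(-3984) + t/(-46617) = (2*(-74)*(208 - 74))/(-3984) + 36317/(-46617) = (2*(-74)*134)*(-1/3984) + 36317*(-1/46617) = -19832*(-1/3984) - 36317/46617 = 2479/498 - 36317/46617 = 10830853/2579474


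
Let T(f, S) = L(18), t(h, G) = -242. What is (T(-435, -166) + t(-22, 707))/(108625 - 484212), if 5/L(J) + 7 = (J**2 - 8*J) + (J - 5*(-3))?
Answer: 49847/77370922 ≈ 0.00064426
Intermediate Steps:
L(J) = 5/(8 + J**2 - 7*J) (L(J) = 5/(-7 + ((J**2 - 8*J) + (J - 5*(-3)))) = 5/(-7 + ((J**2 - 8*J) + (J + 15))) = 5/(-7 + ((J**2 - 8*J) + (15 + J))) = 5/(-7 + (15 + J**2 - 7*J)) = 5/(8 + J**2 - 7*J))
T(f, S) = 5/206 (T(f, S) = 5/(8 + 18**2 - 7*18) = 5/(8 + 324 - 126) = 5/206)
(T(-435, -166) + t(-22, 707))/(108625 - 484212) = (5/206 - 242)/(108625 - 484212) = -49847/206/(-375587) = -49847/206*(-1/375587) = 49847/77370922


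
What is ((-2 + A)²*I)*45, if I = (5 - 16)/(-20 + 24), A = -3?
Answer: -12375/4 ≈ -3093.8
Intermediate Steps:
I = -11/4 ≈ -2.7500
((-2 + A)²*I)*45 = ((-2 - 3)²*(-11/4))*45 = ((-5)²*(-11/4))*45 = (25*(-11/4))*45 = -275/4*45 = -12375/4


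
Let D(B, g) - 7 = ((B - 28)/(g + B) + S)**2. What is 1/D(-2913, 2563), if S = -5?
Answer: 122500/2275981 ≈ 0.053823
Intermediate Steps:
D(B, g) = 7 + (-5 + (-28 + B)/(B + g))**2 (D(B, g) = 7 + ((B - 28)/(g + B) - 5)**2 = 7 + ((-28 + B)/(B + g) - 5)**2 = 7 + (-5 + (-28 + B)/(B + g))**2)
1/D(-2913, 2563) = 1/(7 + (-28 - 5*2563 - 4*(-2913))**2/(-2913 + 2563)**2) = 1/(7 + (-28 - 12815 + 11652)**2/(-350)**2) = 1/(7 + (1/122500)*(-1191)**2) = 1/(7 + (1/122500)*1418481) = 1/(7 + 1418481/122500) = 1/(2275981/122500) = 122500/2275981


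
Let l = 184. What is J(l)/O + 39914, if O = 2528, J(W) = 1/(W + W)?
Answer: 37132153857/930304 ≈ 39914.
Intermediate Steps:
J(W) = 1/(2*W)
J(l)/O + 39914 = ((½)/184)/2528 + 39914 = ((½)*(1/184))*(1/2528) + 39914 = (1/368)*(1/2528) + 39914 = 1/930304 + 39914 = 37132153857/930304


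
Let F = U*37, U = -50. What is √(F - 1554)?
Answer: 2*I*√851 ≈ 58.344*I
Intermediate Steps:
F = -1850 (F = -50*37 = -1850)
√(F - 1554) = √(-1850 - 1554) = √(-3404) = 2*I*√851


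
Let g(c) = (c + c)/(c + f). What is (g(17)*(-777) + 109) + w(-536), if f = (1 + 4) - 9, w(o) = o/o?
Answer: -24988/13 ≈ -1922.2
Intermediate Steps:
w(o) = 1
f = -4 (f = 5 - 9 = -4)
g(c) = 2*c/(-4 + c) (g(c) = (c + c)/(c - 4) = (2*c)/(-4 + c) = 2*c/(-4 + c))
(g(17)*(-777) + 109) + w(-536) = ((2*17/(-4 + 17))*(-777) + 109) + 1 = ((2*17/13)*(-777) + 109) + 1 = ((2*17*(1/13))*(-777) + 109) + 1 = ((34/13)*(-777) + 109) + 1 = (-26418/13 + 109) + 1 = -25001/13 + 1 = -24988/13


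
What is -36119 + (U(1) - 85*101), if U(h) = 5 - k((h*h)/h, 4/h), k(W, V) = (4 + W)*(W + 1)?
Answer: -44709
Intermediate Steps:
k(W, V) = (1 + W)*(4 + W) (k(W, V) = (4 + W)*(1 + W) = (1 + W)*(4 + W))
U(h) = 1 - h**2 - 5*h (U(h) = 5 - (4 + ((h*h)/h)**2 + 5*((h*h)/h)) = 5 - (4 + (h**2/h)**2 + 5*(h**2/h)) = 5 - (4 + h**2 + 5*h) = 5 + (-4 - h**2 - 5*h) = 1 - h**2 - 5*h)
-36119 + (U(1) - 85*101) = -36119 + ((1 - 1*1**2 - 5*1) - 85*101) = -36119 + ((1 - 1*1 - 5) - 8585) = -36119 + ((1 - 1 - 5) - 8585) = -36119 + (-5 - 8585) = -36119 - 8590 = -44709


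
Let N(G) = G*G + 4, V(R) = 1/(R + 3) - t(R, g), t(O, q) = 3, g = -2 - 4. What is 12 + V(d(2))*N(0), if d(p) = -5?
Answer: -2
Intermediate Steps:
g = -6
V(R) = -3 + 1/(3 + R) (V(R) = 1/(R + 3) - 1*3 = 1/(3 + R) - 3 = -3 + 1/(3 + R))
N(G) = 4 + G² (N(G) = G² + 4 = 4 + G²)
12 + V(d(2))*N(0) = 12 + ((-8 - 3*(-5))/(3 - 5))*(4 + 0²) = 12 + ((-8 + 15)/(-2))*(4 + 0) = 12 - ½*7*4 = 12 - 7/2*4 = 12 - 14 = -2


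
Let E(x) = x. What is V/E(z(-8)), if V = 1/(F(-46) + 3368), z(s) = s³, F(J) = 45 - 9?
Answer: -1/1742848 ≈ -5.7377e-7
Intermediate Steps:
F(J) = 36
V = 1/3404 (V = 1/(36 + 3368) = 1/3404 ≈ 0.00029377)
V/E(z(-8)) = 1/(3404*((-8)³)) = (1/3404)/(-512) = (1/3404)*(-1/512) = -1/1742848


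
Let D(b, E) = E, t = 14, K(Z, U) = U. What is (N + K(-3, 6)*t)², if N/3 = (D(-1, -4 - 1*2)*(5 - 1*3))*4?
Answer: 3600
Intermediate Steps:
N = -144 (N = 3*(((-4 - 1*2)*(5 - 1*3))*4) = 3*(((-4 - 2)*(5 - 3))*4) = 3*(-6*2*4) = 3*(-12*4) = 3*(-48) = -144)
(N + K(-3, 6)*t)² = (-144 + 6*14)² = (-144 + 84)² = (-60)² = 3600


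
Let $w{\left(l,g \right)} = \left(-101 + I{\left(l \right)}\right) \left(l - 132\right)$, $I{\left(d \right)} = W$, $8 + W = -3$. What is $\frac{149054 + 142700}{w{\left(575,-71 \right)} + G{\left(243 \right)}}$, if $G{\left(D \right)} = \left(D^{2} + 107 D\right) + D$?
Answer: $\frac{291754}{35677} \approx 8.1776$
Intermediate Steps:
$W = -11$ ($W = -8 - 3 = -11$)
$I{\left(d \right)} = -11$
$w{\left(l,g \right)} = 14784 - 112 l$ ($w{\left(l,g \right)} = \left(-101 - 11\right) \left(l - 132\right) = - 112 \left(-132 + l\right) = 14784 - 112 l$)
$G{\left(D \right)} = D^{2} + 108 D$
$\frac{149054 + 142700}{w{\left(575,-71 \right)} + G{\left(243 \right)}} = \frac{149054 + 142700}{\left(14784 - 64400\right) + 243 \left(108 + 243\right)} = \frac{291754}{\left(14784 - 64400\right) + 243 \cdot 351} = \frac{291754}{-49616 + 85293} = \frac{291754}{35677}$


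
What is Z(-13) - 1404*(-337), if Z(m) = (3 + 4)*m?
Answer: 473057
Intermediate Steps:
Z(m) = 7*m
Z(-13) - 1404*(-337) = 7*(-13) - 1404*(-337) = -91 + 473148 = 473057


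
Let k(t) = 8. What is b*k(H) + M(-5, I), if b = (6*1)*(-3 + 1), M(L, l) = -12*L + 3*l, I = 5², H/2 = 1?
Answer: 39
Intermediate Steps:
H = 2 (H = 2*1 = 2)
I = 25
b = -12 (b = 6*(-2) = -12)
b*k(H) + M(-5, I) = -12*8 + (-12*(-5) + 3*25) = -96 + (60 + 75) = -96 + 135 = 39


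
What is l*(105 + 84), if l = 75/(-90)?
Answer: -315/2 ≈ -157.50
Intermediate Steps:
l = -⅚ (l = 75*(-1/90) = -⅚ ≈ -0.83333)
l*(105 + 84) = -5*(105 + 84)/6 = -⅚*189 = -315/2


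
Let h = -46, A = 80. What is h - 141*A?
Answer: -11326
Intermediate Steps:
h - 141*A = -46 - 141*80 = -46 - 11280 = -11326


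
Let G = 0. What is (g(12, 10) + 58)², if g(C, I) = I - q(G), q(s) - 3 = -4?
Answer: 4761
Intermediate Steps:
q(s) = -1 (q(s) = 3 - 4 = -1)
g(C, I) = 1 + I (g(C, I) = I - 1*(-1) = I + 1 = 1 + I)
(g(12, 10) + 58)² = ((1 + 10) + 58)² = (11 + 58)² = 69² = 4761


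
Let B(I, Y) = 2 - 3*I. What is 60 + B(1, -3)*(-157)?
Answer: 217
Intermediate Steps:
B(I, Y) = 2 - 3*I
60 + B(1, -3)*(-157) = 60 + (2 - 3*1)*(-157) = 60 + (2 - 3)*(-157) = 60 - 1*(-157) = 60 + 157 = 217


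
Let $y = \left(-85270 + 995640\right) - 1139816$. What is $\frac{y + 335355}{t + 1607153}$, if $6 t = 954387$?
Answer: $\frac{211818}{3532435} \approx 0.059964$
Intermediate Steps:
$y = -229446$ ($y = 910370 - 1139816 = -229446$)
$t = \frac{318129}{2}$ ($t = \frac{1}{6} \cdot 954387 = \frac{318129}{2} \approx 1.5906 \cdot 10^{5}$)
$\frac{y + 335355}{t + 1607153} = \frac{-229446 + 335355}{\frac{318129}{2} + 1607153} = \frac{105909}{\frac{3532435}{2}} = 105909 \cdot \frac{2}{3532435} = \frac{211818}{3532435}$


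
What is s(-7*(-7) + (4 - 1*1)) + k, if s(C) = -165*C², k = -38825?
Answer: -484985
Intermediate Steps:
s(-7*(-7) + (4 - 1*1)) + k = -165*(-7*(-7) + (4 - 1*1))² - 38825 = -165*(49 + (4 - 1))² - 38825 = -165*(49 + 3)² - 38825 = -165*52² - 38825 = -165*2704 - 38825 = -446160 - 38825 = -484985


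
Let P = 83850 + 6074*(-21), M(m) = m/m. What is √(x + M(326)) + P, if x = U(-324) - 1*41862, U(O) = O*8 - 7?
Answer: -43704 + 6*I*√1235 ≈ -43704.0 + 210.86*I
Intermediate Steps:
U(O) = -7 + 8*O (U(O) = 8*O - 7 = -7 + 8*O)
M(m) = 1
x = -44461 (x = (-7 + 8*(-324)) - 1*41862 = (-7 - 2592) - 41862 = -2599 - 41862 = -44461)
P = -43704 (P = 83850 - 127554 = -43704)
√(x + M(326)) + P = √(-44461 + 1) - 43704 = √(-44460) - 43704 = 6*I*√1235 - 43704 = -43704 + 6*I*√1235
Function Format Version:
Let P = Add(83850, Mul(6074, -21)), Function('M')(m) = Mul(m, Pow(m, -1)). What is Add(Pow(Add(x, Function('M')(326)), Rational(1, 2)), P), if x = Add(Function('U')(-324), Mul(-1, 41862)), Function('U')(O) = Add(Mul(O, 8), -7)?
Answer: Add(-43704, Mul(6, I, Pow(1235, Rational(1, 2)))) ≈ Add(-43704., Mul(210.86, I))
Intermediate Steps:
Function('U')(O) = Add(-7, Mul(8, O)) (Function('U')(O) = Add(Mul(8, O), -7) = Add(-7, Mul(8, O)))
Function('M')(m) = 1
x = -44461 (x = Add(Add(-7, Mul(8, -324)), Mul(-1, 41862)) = Add(Add(-7, -2592), -41862) = Add(-2599, -41862) = -44461)
P = -43704 (P = Add(83850, -127554) = -43704)
Add(Pow(Add(x, Function('M')(326)), Rational(1, 2)), P) = Add(Pow(Add(-44461, 1), Rational(1, 2)), -43704) = Add(Pow(-44460, Rational(1, 2)), -43704) = Add(Mul(6, I, Pow(1235, Rational(1, 2))), -43704) = Add(-43704, Mul(6, I, Pow(1235, Rational(1, 2))))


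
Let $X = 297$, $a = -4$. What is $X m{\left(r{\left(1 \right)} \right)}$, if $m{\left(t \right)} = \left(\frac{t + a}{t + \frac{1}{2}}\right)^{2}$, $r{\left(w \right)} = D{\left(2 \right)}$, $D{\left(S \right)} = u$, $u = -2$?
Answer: $4752$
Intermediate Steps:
$D{\left(S \right)} = -2$
$r{\left(w \right)} = -2$
$m{\left(t \right)} = \frac{\left(-4 + t\right)^{2}}{\left(\frac{1}{2} + t\right)^{2}}$ ($m{\left(t \right)} = \left(\frac{t - 4}{t + \frac{1}{2}}\right)^{2} = \left(\frac{-4 + t}{t + \frac{1}{2}}\right)^{2} = \left(\frac{-4 + t}{\frac{1}{2} + t}\right)^{2} = \frac{\left(-4 + t\right)^{2}}{\left(\frac{1}{2} + t\right)^{2}}$)
$X m{\left(r{\left(1 \right)} \right)} = 297 \frac{4 \left(-4 - 2\right)^{2}}{\left(1 + 2 \left(-2\right)\right)^{2}} = 297 \frac{4 \left(-6\right)^{2}}{\left(1 - 4\right)^{2}} = 297 \cdot 4 \cdot \frac{1}{9} \cdot 36 = 297 \cdot 16 = 4752$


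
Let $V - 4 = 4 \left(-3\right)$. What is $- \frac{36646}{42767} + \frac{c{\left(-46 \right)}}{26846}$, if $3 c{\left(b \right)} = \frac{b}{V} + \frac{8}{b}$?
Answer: $- \frac{90502150315}{105627305144} \approx -0.85681$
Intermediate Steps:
$V = -8$ ($V = 4 + 4 \left(-3\right) = 4 - 12 = -8$)
$c{\left(b \right)} = - \frac{b}{24} + \frac{8}{3 b}$ ($c{\left(b \right)} = \frac{\frac{b}{-8} + \frac{8}{b}}{3} = \frac{b \left(- \frac{1}{8}\right) + \frac{8}{b}}{3} = \frac{- \frac{b}{8} + \frac{8}{b}}{3} = \frac{\frac{8}{b} - \frac{b}{8}}{3} = - \frac{b}{24} + \frac{8}{3 b}$)
$- \frac{36646}{42767} + \frac{c{\left(-46 \right)}}{26846} = - \frac{36646}{42767} + \frac{\frac{1}{24} \frac{1}{-46} \left(64 - \left(-46\right)^{2}\right)}{26846} = \left(-36646\right) \frac{1}{42767} + \frac{1}{24} \left(- \frac{1}{46}\right) \left(64 - 2116\right) \frac{1}{26846} = - \frac{36646}{42767} + \frac{1}{24} \left(- \frac{1}{46}\right) \left(64 - 2116\right) \frac{1}{26846} = - \frac{36646}{42767} + \frac{1}{24} \left(- \frac{1}{46}\right) \left(-2052\right) \frac{1}{26846} = - \frac{36646}{42767} + \frac{171}{92} \cdot \frac{1}{26846} = - \frac{36646}{42767} + \frac{171}{2469832} = - \frac{90502150315}{105627305144}$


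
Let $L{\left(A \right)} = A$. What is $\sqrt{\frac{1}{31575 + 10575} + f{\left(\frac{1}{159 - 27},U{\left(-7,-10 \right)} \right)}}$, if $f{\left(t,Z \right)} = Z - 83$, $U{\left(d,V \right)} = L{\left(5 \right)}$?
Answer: $\frac{i \sqrt{5543060514}}{8430} \approx 8.8318 i$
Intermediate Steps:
$U{\left(d,V \right)} = 5$
$f{\left(t,Z \right)} = -83 + Z$
$\sqrt{\frac{1}{31575 + 10575} + f{\left(\frac{1}{159 - 27},U{\left(-7,-10 \right)} \right)}} = \sqrt{\frac{1}{31575 + 10575} + \left(-83 + 5\right)} = \sqrt{\frac{1}{42150} - 78} = \sqrt{- \frac{3287699}{42150}} = \frac{i \sqrt{5543060514}}{8430}$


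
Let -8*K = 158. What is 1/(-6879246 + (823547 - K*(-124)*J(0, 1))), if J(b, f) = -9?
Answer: -1/6033658 ≈ -1.6574e-7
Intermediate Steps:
K = -79/4 (K = -⅛*158 = -79/4 ≈ -19.750)
1/(-6879246 + (823547 - K*(-124)*J(0, 1))) = 1/(-6879246 + (823547 - (-79/4*(-124))*(-9))) = 1/(-6879246 + (823547 - 2449*(-9))) = 1/(-6879246 + (823547 - 1*(-22041))) = 1/(-6879246 + (823547 + 22041)) = 1/(-6879246 + 845588) = 1/(-6033658) = -1/6033658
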